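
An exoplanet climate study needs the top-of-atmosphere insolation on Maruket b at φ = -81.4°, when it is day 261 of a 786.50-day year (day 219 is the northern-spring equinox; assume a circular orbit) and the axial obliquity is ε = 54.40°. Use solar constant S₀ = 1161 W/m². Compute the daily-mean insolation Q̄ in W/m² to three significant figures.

Q̄ ≈ 0.00 W/m²

Solar longitude: λ_s = 360° × (261 − 219)/786.50 = 19.224°.
sin δ = sin 54.40° × sin 19.224° = 0.26773, so δ = +15.529°.
cos H₀ = −tan(-81.4°) tan(+15.529°) = 1.8373 ≥ 1 ⇒ polar night, H₀ = 0 and Q̄ = 0.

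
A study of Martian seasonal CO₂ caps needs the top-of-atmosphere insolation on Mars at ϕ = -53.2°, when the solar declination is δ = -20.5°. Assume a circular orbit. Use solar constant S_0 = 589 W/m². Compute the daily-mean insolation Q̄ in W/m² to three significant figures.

Q̄ ≈ 201 W/m²

cos h₀ = −tan(-53.2°) tan(-20.500°) = -0.4998, h₀ = 2.0941 rad.
Bracket: h₀ sin ϕ sin δ + cos ϕ cos δ sin h₀ = 2.0941×-0.80073×-0.35021 + 0.59902×0.93667×0.86615 = 0.587235 + 0.485983 = 1.073218.
Q̄ = (S_0/π) × [bracket] = (589/π) × 1.073218 = 201.2 W/m².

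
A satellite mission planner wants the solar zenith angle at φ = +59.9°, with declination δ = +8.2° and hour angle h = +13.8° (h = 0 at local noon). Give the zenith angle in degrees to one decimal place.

cos θ_z = sin φ sin δ + cos φ cos δ cos h = 0.123396 + 0.482055 = 0.605451.
θ_z = arccos(0.605451) = 52.7°.

θ_z = 52.7°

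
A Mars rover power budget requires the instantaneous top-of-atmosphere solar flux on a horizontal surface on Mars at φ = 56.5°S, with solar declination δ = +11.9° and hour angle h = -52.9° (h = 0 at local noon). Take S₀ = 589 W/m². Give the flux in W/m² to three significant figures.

cos θ_z = sin φ sin δ + cos φ cos δ cos h = -0.171951 + 0.325778 = 0.153827.
Flux = S₀ · cos θ_z = 589 × 0.153827 = 90.60 W/m².

90.6 W/m²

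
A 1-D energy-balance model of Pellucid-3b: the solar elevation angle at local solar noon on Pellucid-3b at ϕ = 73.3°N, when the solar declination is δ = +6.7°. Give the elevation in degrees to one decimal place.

At local noon the hour angle is zero, so the zenith angle equals |ϕ − δ| = |+73.3° − (+6.700°)| = 66.600°.
Elevation = 90° − 66.600° = 23.4°.

23.4°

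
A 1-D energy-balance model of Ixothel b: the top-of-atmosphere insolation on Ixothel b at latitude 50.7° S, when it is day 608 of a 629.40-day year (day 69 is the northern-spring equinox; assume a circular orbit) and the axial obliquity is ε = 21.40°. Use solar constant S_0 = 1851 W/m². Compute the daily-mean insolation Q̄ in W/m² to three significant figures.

Solar longitude: L_s = 360° × (608 − 69)/629.40 = 308.294°.
sin δ = sin 21.40° × sin 308.294° = -0.28637, so δ = -16.641°.
cos h₀ = −tan(-50.7°) tan(-16.641°) = -0.3652, h₀ = 1.9446 rad.
Bracket: h₀ sin ϕ sin δ + cos ϕ cos δ sin h₀ = 1.9446×-0.77384×-0.28637 + 0.63338×0.95812×0.93094 = 0.430932 + 0.564945 = 0.995877.
Q̄ = (S_0/π) × [bracket] = (1851/π) × 0.995877 = 586.8 W/m².

Q̄ ≈ 587 W/m²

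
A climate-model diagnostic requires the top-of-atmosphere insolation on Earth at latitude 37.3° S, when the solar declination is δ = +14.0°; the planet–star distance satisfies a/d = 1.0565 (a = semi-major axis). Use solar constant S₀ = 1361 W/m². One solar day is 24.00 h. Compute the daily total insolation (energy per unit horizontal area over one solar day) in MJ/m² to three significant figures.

23.2 MJ/m²

cos H₀ = −tan(-37.3°) tan(+14.000°) = 0.1899, H₀ = 1.3797 rad.
Bracket: H₀ sin φ sin δ + cos φ cos δ sin H₀ = 1.3797×-0.60599×0.24192 + 0.79547×0.97030×0.98180 = -0.202266 + 0.757797 = 0.555531.
Inverse-square distance factor (a/d)² = 1.0565² = 1.116192.
Q̄ = (S₀/π) × 1.116192 × [bracket] = (1361/π) × 1.116192 × 0.555531 = 268.63 W/m².
Daily total = Q̄ × 24.00 h × 3600 s/h = 268.63 × 24.00 × 3600 / 10⁶ = 23.21 MJ/m².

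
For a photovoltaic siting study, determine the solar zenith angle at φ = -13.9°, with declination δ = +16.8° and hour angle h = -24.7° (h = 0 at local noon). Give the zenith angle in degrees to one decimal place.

θ_z = 39.2°

cos θ_z = sin φ sin δ + cos φ cos δ cos h = -0.069434 + 0.844264 = 0.774830.
θ_z = arccos(0.774830) = 39.2°.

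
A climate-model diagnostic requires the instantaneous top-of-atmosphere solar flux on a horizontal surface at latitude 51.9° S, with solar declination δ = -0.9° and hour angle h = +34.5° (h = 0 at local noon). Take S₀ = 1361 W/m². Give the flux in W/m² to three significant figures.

709 W/m²

cos θ_z = sin φ sin δ + cos φ cos δ cos h = 0.012361 + 0.508453 = 0.520814.
Flux = S₀ · cos θ_z = 1361 × 0.520814 = 708.8 W/m².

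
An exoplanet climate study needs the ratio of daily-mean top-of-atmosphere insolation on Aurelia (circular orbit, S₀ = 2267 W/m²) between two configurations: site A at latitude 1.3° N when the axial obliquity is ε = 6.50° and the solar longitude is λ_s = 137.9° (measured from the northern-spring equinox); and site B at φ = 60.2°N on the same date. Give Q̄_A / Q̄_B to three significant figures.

Q̄_A / Q̄_B ≈ 1.66

— Configuration A (φ=+1.3°):
Solar declination: sin δ = sin ε · sin λ_s = sin 6.50° × sin 137.9° = 0.07589, so δ = +4.353°.
cos H₀ = −tan(+1.3°) tan(+4.353°) = -0.0017, H₀ = 1.5725 rad.
Bracket: H₀ sin φ sin δ + cos φ cos δ sin H₀ = 1.5725×0.02269×0.07589 + 0.99974×0.99712×1.00000 = 0.002708 + 0.996861 = 0.999569.
Q̄ = (S₀/π) × [bracket] = (2267/π) × 0.999569 = 721.30 W/m².
— Configuration B (φ=+60.2°):
cos H₀ = −tan(+60.2°) tan(+4.353°) = -0.1329, H₀ = 1.7041 rad.
Bracket: H₀ sin φ sin δ + cos φ cos δ sin H₀ = 1.7041×0.86777×0.07589 + 0.49697×0.99712×0.99113 = 0.112224 + 0.491143 = 0.603367.
Q̄ = (S₀/π) × [bracket] = (2267/π) × 0.603367 = 435.39 W/m².
Ratio Q̄_A / Q̄_B = 721.30 / 435.39 = 1.657.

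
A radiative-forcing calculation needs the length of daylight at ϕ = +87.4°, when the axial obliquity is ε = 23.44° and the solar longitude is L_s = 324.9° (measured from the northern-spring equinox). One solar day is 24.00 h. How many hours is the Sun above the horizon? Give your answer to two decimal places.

Solar declination: sin δ = sin ε · sin L_s = sin 23.44° × sin 324.9° = -0.22873, so δ = -13.222°.
cos h₀ = −tan ϕ · tan δ = 5.1742 ≥ 1, so the Sun never rises (polar night) and h₀ = 0.
Daylight = 2h₀/(2π) × 24.00 h = (0.0000/π) × 24.00 = 0.00 h.

0.00 h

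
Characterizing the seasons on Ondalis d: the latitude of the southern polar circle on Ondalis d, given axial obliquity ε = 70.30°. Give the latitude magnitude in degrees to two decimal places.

19.70°

The polar circle is the lowest latitude that experiences at least one full rotation of continuous darkness at the northern-summer solstice; it lies at |ϕ| = 90° − ε = 90° − 70.30° = 19.70°.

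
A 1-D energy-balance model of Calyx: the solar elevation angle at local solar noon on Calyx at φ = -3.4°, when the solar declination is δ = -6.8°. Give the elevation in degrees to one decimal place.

At local noon the hour angle is zero, so the zenith angle equals |φ − δ| = |-3.4° − (-6.800°)| = 3.400°.
Elevation = 90° − 3.400° = 86.6°.

86.6°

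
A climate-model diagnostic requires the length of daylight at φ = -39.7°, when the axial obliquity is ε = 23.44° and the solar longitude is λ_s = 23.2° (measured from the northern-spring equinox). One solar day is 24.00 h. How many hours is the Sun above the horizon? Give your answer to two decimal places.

10.99 h

Solar declination: sin δ = sin ε · sin λ_s = sin 23.44° × sin 23.2° = 0.15671, so δ = +9.016°.
cos H₀ = −tan φ · tan δ = −tan(-39.7°) × tan(+9.016°) = 0.1317, so H₀ = 1.4387 rad = 82.43°.
Daylight = 2H₀/(2π) × 24.00 h = (1.4387/π) × 24.00 = 10.99 h.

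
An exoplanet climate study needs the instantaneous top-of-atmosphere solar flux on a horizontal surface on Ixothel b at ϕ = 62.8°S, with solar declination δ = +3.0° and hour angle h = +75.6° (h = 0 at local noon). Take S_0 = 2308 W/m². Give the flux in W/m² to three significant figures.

cos θ_z = sin ϕ sin δ + cos ϕ cos δ cos h = -0.046548 + 0.113520 = 0.066972.
Flux = S_0 · cos θ_z = 2308 × 0.066972 = 154.6 W/m².

155 W/m²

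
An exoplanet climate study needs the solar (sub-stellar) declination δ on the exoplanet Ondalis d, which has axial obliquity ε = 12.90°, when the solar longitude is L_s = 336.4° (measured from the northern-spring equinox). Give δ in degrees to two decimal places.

δ = -5.13°

sin δ = sin ε · sin L_s = sin 12.90° × sin 336.4° = -0.089378.
δ = arcsin(-0.089378) = -5.13°.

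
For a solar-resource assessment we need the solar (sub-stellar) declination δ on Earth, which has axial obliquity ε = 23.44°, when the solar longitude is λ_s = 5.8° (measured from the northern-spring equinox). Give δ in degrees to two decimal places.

δ = +2.30°

sin δ = sin ε · sin λ_s = sin 23.44° × sin 5.8° = 0.040199.
δ = arcsin(0.040199) = +2.30°.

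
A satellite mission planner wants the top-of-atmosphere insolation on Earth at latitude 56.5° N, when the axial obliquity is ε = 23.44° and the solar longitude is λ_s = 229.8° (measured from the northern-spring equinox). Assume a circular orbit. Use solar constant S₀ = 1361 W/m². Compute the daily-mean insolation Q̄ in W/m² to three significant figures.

Solar declination: sin δ = sin ε · sin λ_s = sin 23.44° × sin 229.8° = -0.30383, so δ = -17.688°.
cos H₀ = −tan(+56.5°) tan(-17.688°) = 0.4818, H₀ = 1.0681 rad.
Bracket: H₀ sin φ sin δ + cos φ cos δ sin H₀ = 1.0681×0.83389×-0.30383 + 0.55194×0.95273×0.87627 = -0.270615 + 0.460786 = 0.190171.
Q̄ = (S₀/π) × [bracket] = (1361/π) × 0.190171 = 82.39 W/m².

Q̄ ≈ 82.4 W/m²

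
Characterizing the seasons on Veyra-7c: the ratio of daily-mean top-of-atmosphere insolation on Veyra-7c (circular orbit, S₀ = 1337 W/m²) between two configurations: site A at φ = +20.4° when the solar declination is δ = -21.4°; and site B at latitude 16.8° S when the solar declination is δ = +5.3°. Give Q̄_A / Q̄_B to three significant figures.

— Configuration A (φ=+20.4°):
cos H₀ = −tan(+20.4°) tan(-21.400°) = 0.1457, H₀ = 1.4245 rad.
Bracket: H₀ sin φ sin δ + cos φ cos δ sin H₀ = 1.4245×0.34857×-0.36488 + 0.93728×0.93106×0.98932 = -0.181177 + 0.863344 = 0.682167.
Q̄ = (S₀/π) × [bracket] = (1337/π) × 0.682167 = 290.32 W/m².
— Configuration B (φ=-16.8°):
cos H₀ = −tan(-16.8°) tan(+5.300°) = 0.0280, H₀ = 1.5428 rad.
Bracket: H₀ sin φ sin δ + cos φ cos δ sin H₀ = 1.5428×-0.28903×0.09237 + 0.95732×0.99572×0.99961 = -0.041189 + 0.952851 = 0.911662.
Q̄ = (S₀/π) × [bracket] = (1337/π) × 0.911662 = 387.99 W/m².
Ratio Q̄_A / Q̄_B = 290.32 / 387.99 = 0.7483.

Q̄_A / Q̄_B ≈ 0.748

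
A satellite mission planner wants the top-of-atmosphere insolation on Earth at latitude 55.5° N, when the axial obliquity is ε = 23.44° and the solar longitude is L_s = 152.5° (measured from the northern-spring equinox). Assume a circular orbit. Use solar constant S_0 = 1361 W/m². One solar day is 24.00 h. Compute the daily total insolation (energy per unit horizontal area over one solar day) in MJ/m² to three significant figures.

Solar declination: sin δ = sin ε · sin L_s = sin 23.44° × sin 152.5° = 0.18368, so δ = +10.584°.
cos h₀ = −tan(+55.5°) tan(+10.584°) = -0.2719, h₀ = 1.8461 rad.
Bracket: h₀ sin ϕ sin δ + cos ϕ cos δ sin h₀ = 1.8461×0.82413×0.18368 + 0.56641×0.98299×0.96233 = 0.279456 + 0.535802 = 0.815258.
Q̄ = (S_0/π) × [bracket] = (1361/π) × 0.815258 = 353.19 W/m².
Daily total = Q̄ × 24.00 h × 3600 s/h = 353.19 × 24.00 × 3600 / 10⁶ = 30.52 MJ/m².

30.5 MJ/m²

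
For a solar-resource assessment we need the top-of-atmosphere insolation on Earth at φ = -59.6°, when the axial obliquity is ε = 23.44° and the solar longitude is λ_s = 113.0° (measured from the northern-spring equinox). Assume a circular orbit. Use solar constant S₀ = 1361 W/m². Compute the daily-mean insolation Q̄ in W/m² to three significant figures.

Solar declination: sin δ = sin ε · sin λ_s = sin 23.44° × sin 113.0° = 0.36617, so δ = +21.479°.
cos H₀ = −tan(-59.6°) tan(+21.479°) = 0.6707, H₀ = 0.8357 rad.
Bracket: H₀ sin φ sin δ + cos φ cos δ sin H₀ = 0.8357×-0.86251×0.36617 + 0.50603×0.93055×0.74173 = -0.263935 + 0.349270 = 0.085335.
Q̄ = (S₀/π) × [bracket] = (1361/π) × 0.085335 = 36.97 W/m².

Q̄ ≈ 37.0 W/m²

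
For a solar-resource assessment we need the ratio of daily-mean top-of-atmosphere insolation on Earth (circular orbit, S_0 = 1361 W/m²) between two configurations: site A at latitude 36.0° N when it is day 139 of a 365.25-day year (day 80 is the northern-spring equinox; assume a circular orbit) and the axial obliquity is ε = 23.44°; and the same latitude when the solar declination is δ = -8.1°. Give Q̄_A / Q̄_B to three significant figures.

Q̄_A / Q̄_B ≈ 1.63

— Configuration A (ϕ=+36.0°):
Solar longitude: L_s = 360° × (139 − 80)/365.25 = 58.152°.
sin δ = sin 23.44° × sin 58.152° = 0.33790, so δ = +19.749°.
cos h₀ = −tan(+36.0°) tan(+19.749°) = -0.2608, h₀ = 1.8347 rad.
Bracket: h₀ sin ϕ sin δ + cos ϕ cos δ sin h₀ = 1.8347×0.58779×0.33790 + 0.80902×0.94118×0.96538 = 0.364398 + 0.735073 = 1.099471.
Q̄ = (S_0/π) × [bracket] = (1361/π) × 1.099471 = 476.31 W/m².
— Configuration B (ϕ=+36.0°):
cos h₀ = −tan(+36.0°) tan(-8.100°) = 0.1034, h₀ = 1.4672 rad.
Bracket: h₀ sin ϕ sin δ + cos ϕ cos δ sin h₀ = 1.4672×0.58779×-0.14090 + 0.80902×0.99002×0.99464 = -0.121513 + 0.796653 = 0.675140.
Q̄ = (S_0/π) × [bracket] = (1361/π) × 0.675140 = 292.48 W/m².
Ratio Q̄_A / Q̄_B = 476.31 / 292.48 = 1.629.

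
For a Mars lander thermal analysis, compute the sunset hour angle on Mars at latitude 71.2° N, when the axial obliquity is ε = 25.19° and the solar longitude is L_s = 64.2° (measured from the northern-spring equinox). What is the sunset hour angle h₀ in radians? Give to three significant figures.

Solar declination: sin δ = sin ε · sin L_s = sin 25.19° × sin 64.2° = 0.38319, so δ = +22.532°.
Sunrise equation: cos h₀ = −tan ϕ · tan δ = -1.2187 ≤ −1, so the Sun never sets (polar day) and h₀ = π.

h₀ = 3.14 rad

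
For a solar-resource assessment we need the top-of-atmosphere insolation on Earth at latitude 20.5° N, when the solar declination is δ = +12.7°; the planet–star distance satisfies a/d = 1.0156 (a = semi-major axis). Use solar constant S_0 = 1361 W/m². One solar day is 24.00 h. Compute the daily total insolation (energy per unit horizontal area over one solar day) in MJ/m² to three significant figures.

40.1 MJ/m²

cos h₀ = −tan(+20.5°) tan(+12.700°) = -0.0843, h₀ = 1.6552 rad.
Bracket: h₀ sin ϕ sin δ + cos ϕ cos δ sin h₀ = 1.6552×0.35021×0.21985 + 0.93667×0.97553×0.99644 = 0.127440 + 0.910497 = 1.037937.
Inverse-square distance factor (a/d)² = 1.0156² = 1.031443.
Q̄ = (S_0/π) × 1.031443 × [bracket] = (1361/π) × 1.031443 × 1.037937 = 463.79 W/m².
Daily total = Q̄ × 24.00 h × 3600 s/h = 463.79 × 24.00 × 3600 / 10⁶ = 40.07 MJ/m².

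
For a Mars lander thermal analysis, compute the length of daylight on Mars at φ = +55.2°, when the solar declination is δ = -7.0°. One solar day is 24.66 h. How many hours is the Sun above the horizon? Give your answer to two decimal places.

cos H₀ = −tan φ · tan δ = −tan(+55.2°) × tan(-7.000°) = 0.1767, so H₀ = 1.3932 rad = 79.82°.
Daylight = 2H₀/(2π) × 24.66 h = (1.3932/π) × 24.66 = 10.94 h.

10.94 h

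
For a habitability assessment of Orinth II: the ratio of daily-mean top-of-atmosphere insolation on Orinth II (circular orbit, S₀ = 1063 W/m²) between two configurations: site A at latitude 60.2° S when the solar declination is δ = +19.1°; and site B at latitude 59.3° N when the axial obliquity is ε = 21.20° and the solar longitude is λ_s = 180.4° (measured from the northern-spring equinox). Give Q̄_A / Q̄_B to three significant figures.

— Configuration A (φ=-60.2°):
cos H₀ = −tan(-60.2°) tan(+19.100°) = 0.6046, H₀ = 0.9215 rad.
Bracket: H₀ sin φ sin δ + cos φ cos δ sin H₀ = 0.9215×-0.86777×0.32722 + 0.49697×0.94495×0.79650 = -0.261661 + 0.374046 = 0.112385.
Q̄ = (S₀/π) × [bracket] = (1063/π) × 0.112385 = 38.027 W/m².
— Configuration B (φ=+59.3°):
Solar declination: sin δ = sin ε · sin λ_s = sin 21.20° × sin 180.4° = -0.00252, so δ = -0.145°.
cos H₀ = −tan(+59.3°) tan(-0.145°) = 0.0043, H₀ = 1.5665 rad.
Bracket: H₀ sin φ sin δ + cos φ cos δ sin H₀ = 1.5665×0.85985×-0.00252 + 0.51054×1.00000×0.99999 = -0.003394 + 0.510535 = 0.507141.
Q̄ = (S₀/π) × [bracket] = (1063/π) × 0.507141 = 171.60 W/m².
Ratio Q̄_A / Q̄_B = 38.027 / 171.60 = 0.2216.

Q̄_A / Q̄_B ≈ 0.222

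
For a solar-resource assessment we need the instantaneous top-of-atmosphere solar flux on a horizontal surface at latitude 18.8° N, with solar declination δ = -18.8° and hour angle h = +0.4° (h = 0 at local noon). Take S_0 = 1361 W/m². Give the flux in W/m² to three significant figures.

1.08e+03 W/m²

cos θ_z = sin ϕ sin δ + cos ϕ cos δ cos h = -0.103855 + 0.896123 = 0.792268.
Flux = S_0 · cos θ_z = 1361 × 0.792268 = 1078 W/m².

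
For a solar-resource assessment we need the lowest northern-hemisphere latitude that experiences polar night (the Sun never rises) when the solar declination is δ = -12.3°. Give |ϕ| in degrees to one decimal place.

|ϕ| = 77.7°

Polar night requires cos h₀ = −tan ϕ tan δ ≥ 1, i.e. tan ϕ tan δ ≤ −1.
The boundary is |tan ϕ| · |tan δ| = 1, so |ϕ| = 90° − |δ| = 90° − 12.3° = 77.7° in the northern hemisphere.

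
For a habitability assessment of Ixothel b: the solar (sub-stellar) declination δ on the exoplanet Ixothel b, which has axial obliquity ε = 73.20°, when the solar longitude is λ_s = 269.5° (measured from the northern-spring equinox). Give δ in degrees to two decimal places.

δ = -73.19°

sin δ = sin ε · sin λ_s = sin 73.20° × sin 269.5° = -0.957283.
δ = arcsin(-0.957283) = -73.19°.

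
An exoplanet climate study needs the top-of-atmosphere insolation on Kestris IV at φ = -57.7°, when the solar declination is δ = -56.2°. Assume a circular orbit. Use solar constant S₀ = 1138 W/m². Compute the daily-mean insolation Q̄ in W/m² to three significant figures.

cos H₀ = −tan(-57.7°) tan(-56.200°) = -2.3629 ≤ −1 ⇒ polar day, H₀ = π.
Bracket: H₀ sin φ sin δ + cos φ cos δ sin H₀ = 3.1416×-0.84526×-0.83098 + 0.53435×0.55630×0.00000 = 2.206641 + 0.000000 = 2.206641.
Q̄ = (S₀/π) × [bracket] = (1138/π) × 2.206641 = 799.3 W/m².

Q̄ ≈ 799 W/m²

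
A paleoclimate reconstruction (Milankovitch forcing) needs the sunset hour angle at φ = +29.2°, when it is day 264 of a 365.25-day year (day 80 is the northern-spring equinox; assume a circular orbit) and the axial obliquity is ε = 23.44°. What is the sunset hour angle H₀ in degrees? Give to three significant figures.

H₀ = 89.7°

Solar longitude: λ_s = 360° × (264 − 80)/365.25 = 181.355°.
sin δ = sin 23.44° × sin 181.355° = -0.00941, so δ = -0.539°.
cos H₀ = −tan φ · tan δ = −tan(+29.2°) × tan(-0.539°) = 0.0053, so H₀ = 1.5655 rad = 89.70°.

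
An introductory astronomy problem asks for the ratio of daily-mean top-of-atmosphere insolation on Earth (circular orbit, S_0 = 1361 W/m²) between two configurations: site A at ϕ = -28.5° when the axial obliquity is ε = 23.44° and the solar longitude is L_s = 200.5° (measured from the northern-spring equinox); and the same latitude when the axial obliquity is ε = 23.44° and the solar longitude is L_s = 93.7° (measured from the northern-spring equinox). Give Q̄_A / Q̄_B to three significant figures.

Q̄_A / Q̄_B ≈ 1.84

— Configuration A (ϕ=-28.5°):
Solar declination: sin δ = sin ε · sin L_s = sin 23.44° × sin 200.5° = -0.13931, so δ = -8.008°.
cos h₀ = −tan(-28.5°) tan(-8.008°) = -0.0764, h₀ = 1.6473 rad.
Bracket: h₀ sin ϕ sin δ + cos ϕ cos δ sin h₀ = 1.6473×-0.47716×-0.13931 + 0.87882×0.99025×0.99708 = 0.109501 + 0.867710 = 0.977211.
Q̄ = (S_0/π) × [bracket] = (1361/π) × 0.977211 = 423.35 W/m².
— Configuration B (ϕ=-28.5°):
Solar declination: sin δ = sin ε · sin L_s = sin 23.44° × sin 93.7° = 0.39696, so δ = +23.388°.
cos h₀ = −tan(-28.5°) tan(+23.388°) = 0.2348, h₀ = 1.3338 rad.
Bracket: h₀ sin ϕ sin δ + cos ϕ cos δ sin h₀ = 1.3338×-0.47716×0.39696 + 0.87882×0.91784×0.97204 = -0.252640 + 0.784063 = 0.531423.
Q̄ = (S_0/π) × [bracket] = (1361/π) × 0.531423 = 230.22 W/m².
Ratio Q̄_A / Q̄_B = 423.35 / 230.22 = 1.839.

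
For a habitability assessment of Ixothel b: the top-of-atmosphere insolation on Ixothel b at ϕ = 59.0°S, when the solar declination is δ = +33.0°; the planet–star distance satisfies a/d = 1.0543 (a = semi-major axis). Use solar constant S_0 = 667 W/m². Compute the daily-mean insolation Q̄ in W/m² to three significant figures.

cos h₀ = −tan(-59.0°) tan(+33.000°) = 1.0808 ≥ 1 ⇒ polar night, h₀ = 0 and Q̄ = 0.
Inverse-square distance factor (a/d)² = 1.0543² = 1.111548.

Q̄ ≈ 0.00 W/m²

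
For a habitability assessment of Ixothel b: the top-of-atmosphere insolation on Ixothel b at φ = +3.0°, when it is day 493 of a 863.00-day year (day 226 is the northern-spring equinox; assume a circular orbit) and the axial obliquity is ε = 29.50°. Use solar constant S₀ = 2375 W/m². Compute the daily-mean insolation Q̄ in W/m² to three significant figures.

Q̄ ≈ 700 W/m²

Solar longitude: λ_s = 360° × (493 − 226)/863.00 = 111.379°.
sin δ = sin 29.50° × sin 111.379° = 0.45854, so δ = +27.293°.
cos H₀ = −tan(+3.0°) tan(+27.293°) = -0.0270, H₀ = 1.5978 rad.
Bracket: H₀ sin φ sin δ + cos φ cos δ sin H₀ = 1.5978×0.05234×0.45854 + 0.99863×0.88867×0.99963 = 0.038347 + 0.887124 = 0.925471.
Q̄ = (S₀/π) × [bracket] = (2375/π) × 0.925471 = 699.6 W/m².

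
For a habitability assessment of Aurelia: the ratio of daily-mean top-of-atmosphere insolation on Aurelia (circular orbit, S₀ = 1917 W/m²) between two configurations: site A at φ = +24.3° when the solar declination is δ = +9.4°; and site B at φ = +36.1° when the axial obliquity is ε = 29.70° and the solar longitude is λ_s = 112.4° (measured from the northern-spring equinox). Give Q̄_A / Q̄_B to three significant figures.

Q̄_A / Q̄_B ≈ 0.844

— Configuration A (φ=+24.3°):
cos H₀ = −tan(+24.3°) tan(+9.400°) = -0.0747, H₀ = 1.6456 rad.
Bracket: H₀ sin φ sin δ + cos φ cos δ sin H₀ = 1.6456×0.41151×0.16333 + 0.91140×0.98657×0.99720 = 0.110604 + 0.896642 = 1.007246.
Q̄ = (S₀/π) × [bracket] = (1917/π) × 1.007246 = 614.62 W/m².
— Configuration B (φ=+36.1°):
Solar declination: sin δ = sin ε · sin λ_s = sin 29.70° × sin 112.4° = 0.45807, so δ = +27.263°.
cos H₀ = −tan(+36.1°) tan(+27.263°) = -0.3758, H₀ = 1.9560 rad.
Bracket: H₀ sin φ sin δ + cos φ cos δ sin H₀ = 1.9560×0.58920×0.45807 + 0.80799×0.88891×0.92671 = 0.527914 + 0.665591 = 1.193505.
Q̄ = (S₀/π) × [bracket] = (1917/π) × 1.193505 = 728.28 W/m².
Ratio Q̄_A / Q̄_B = 614.62 / 728.28 = 0.8439.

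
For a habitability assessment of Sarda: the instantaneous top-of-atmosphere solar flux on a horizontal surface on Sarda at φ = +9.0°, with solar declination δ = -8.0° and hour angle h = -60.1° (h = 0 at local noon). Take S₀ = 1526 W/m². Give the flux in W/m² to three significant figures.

cos θ_z = sin φ sin δ + cos φ cos δ cos h = -0.021771 + 0.487559 = 0.465788.
Flux = S₀ · cos θ_z = 1526 × 0.465788 = 710.8 W/m².

711 W/m²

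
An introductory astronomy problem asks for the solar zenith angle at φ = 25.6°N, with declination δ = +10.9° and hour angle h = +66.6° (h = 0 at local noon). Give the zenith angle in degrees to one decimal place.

θ_z = 64.3°

cos θ_z = sin φ sin δ + cos φ cos δ cos h = 0.081705 + 0.351699 = 0.433404.
θ_z = arccos(0.433404) = 64.3°.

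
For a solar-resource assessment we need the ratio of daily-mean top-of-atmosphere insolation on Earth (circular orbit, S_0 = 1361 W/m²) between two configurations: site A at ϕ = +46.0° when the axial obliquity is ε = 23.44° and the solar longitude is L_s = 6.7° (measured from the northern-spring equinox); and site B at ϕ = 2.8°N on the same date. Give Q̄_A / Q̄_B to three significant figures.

— Configuration A (ϕ=+46.0°):
Solar declination: sin δ = sin ε · sin L_s = sin 23.44° × sin 6.7° = 0.04641, so δ = +2.660°.
cos h₀ = −tan(+46.0°) tan(+2.660°) = -0.0481, h₀ = 1.6189 rad.
Bracket: h₀ sin ϕ sin δ + cos ϕ cos δ sin h₀ = 1.6189×0.71934×0.04641 + 0.69466×0.99892×0.99884 = 0.054046 + 0.693105 = 0.747151.
Q̄ = (S_0/π) × [bracket] = (1361/π) × 0.747151 = 323.68 W/m².
— Configuration B (ϕ=+2.8°):
cos h₀ = −tan(+2.8°) tan(+2.660°) = -0.0023, h₀ = 1.5731 rad.
Bracket: h₀ sin ϕ sin δ + cos ϕ cos δ sin h₀ = 1.5731×0.04885×0.04641 + 0.99881×0.99892×1.00000 = 0.003566 + 0.997731 = 1.001297.
Q̄ = (S_0/π) × [bracket] = (1361/π) × 1.001297 = 433.78 W/m².
Ratio Q̄_A / Q̄_B = 323.68 / 433.78 = 0.7462.

Q̄_A / Q̄_B ≈ 0.746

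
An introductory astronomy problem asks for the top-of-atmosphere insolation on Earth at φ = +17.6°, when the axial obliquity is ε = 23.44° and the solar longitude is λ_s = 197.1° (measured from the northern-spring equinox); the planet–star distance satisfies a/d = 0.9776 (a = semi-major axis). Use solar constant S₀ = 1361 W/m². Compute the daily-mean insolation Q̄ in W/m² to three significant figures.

Solar declination: sin δ = sin ε · sin λ_s = sin 23.44° × sin 197.1° = -0.11697, so δ = -6.717°.
cos H₀ = −tan(+17.6°) tan(-6.717°) = 0.0374, H₀ = 1.5334 rad.
Bracket: H₀ sin φ sin δ + cos φ cos δ sin H₀ = 1.5334×0.30237×-0.11697 + 0.95319×0.99314×0.99930 = -0.054234 + 0.945988 = 0.891754.
Inverse-square distance factor (a/d)² = 0.9776² = 0.955702.
Q̄ = (S₀/π) × 0.955702 × [bracket] = (1361/π) × 0.955702 × 0.891754 = 369.2 W/m².

Q̄ ≈ 369 W/m²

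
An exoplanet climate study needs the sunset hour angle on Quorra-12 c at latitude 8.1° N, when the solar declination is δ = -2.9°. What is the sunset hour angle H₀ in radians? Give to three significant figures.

cos H₀ = −tan φ · tan δ = −tan(+8.1°) × tan(-2.900°) = 0.0072, so H₀ = 1.5636 rad = 89.59°.

H₀ = 1.56 rad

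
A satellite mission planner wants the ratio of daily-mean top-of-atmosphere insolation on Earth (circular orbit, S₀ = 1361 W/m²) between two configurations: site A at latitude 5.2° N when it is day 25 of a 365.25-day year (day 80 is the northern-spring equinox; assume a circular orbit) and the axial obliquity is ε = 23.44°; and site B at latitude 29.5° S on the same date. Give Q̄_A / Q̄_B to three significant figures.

— Configuration A (φ=+5.2°):
Solar longitude: λ_s = 360° × (25 − 80)/365.25 = -54.209°, i.e. -54.209° + 360° = 305.791°.
sin δ = sin 23.44° × sin 305.791° = -0.32267, so δ = -18.824°.
cos H₀ = −tan(+5.2°) tan(-18.824°) = 0.0310, H₀ = 1.5398 rad.
Bracket: H₀ sin φ sin δ + cos φ cos δ sin H₀ = 1.5398×0.09063×-0.32267 + 0.99588×0.94651×0.99952 = -0.045029 + 0.942158 = 0.897129.
Q̄ = (S₀/π) × [bracket] = (1361/π) × 0.897129 = 388.65 W/m².
— Configuration B (φ=-29.5°):
cos H₀ = −tan(-29.5°) tan(-18.824°) = -0.1929, H₀ = 1.7649 rad.
Bracket: H₀ sin φ sin δ + cos φ cos δ sin H₀ = 1.7649×-0.49242×-0.32267 + 0.87036×0.94651×0.98122 = 0.280423 + 0.808333 = 1.088756.
Q̄ = (S₀/π) × [bracket] = (1361/π) × 1.088756 = 471.67 W/m².
Ratio Q̄_A / Q̄_B = 388.65 / 471.67 = 0.8240.

Q̄_A / Q̄_B ≈ 0.824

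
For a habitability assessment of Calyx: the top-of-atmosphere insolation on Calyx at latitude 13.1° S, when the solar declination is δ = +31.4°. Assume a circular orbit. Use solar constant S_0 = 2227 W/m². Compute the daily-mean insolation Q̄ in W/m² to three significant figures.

Q̄ ≈ 464 W/m²

cos h₀ = −tan(-13.1°) tan(+31.400°) = 0.1420, h₀ = 1.4283 rad.
Bracket: h₀ sin ϕ sin δ + cos ϕ cos δ sin h₀ = 1.4283×-0.22665×0.52101 + 0.97398×0.85355×0.98986 = -0.168664 + 0.822911 = 0.654247.
Q̄ = (S_0/π) × [bracket] = (2227/π) × 0.654247 = 463.8 W/m².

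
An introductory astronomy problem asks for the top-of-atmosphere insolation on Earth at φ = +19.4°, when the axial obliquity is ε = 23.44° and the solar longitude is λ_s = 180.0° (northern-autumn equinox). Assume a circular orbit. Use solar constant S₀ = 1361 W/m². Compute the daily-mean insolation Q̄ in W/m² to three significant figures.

Solar declination: sin δ = sin ε · sin λ_s = sin 23.44° × sin 180.0° = 0.00000, so δ = +0.000°.
cos H₀ = −tan(+19.4°) tan(+0.000°) = -0.0000, H₀ = 1.5708 rad.
Bracket: H₀ sin φ sin δ + cos φ cos δ sin H₀ = 1.5708×0.33216×0.00000 + 0.94322×1.00000×1.00000 = 0.000000 + 0.943220 = 0.943220.
Q̄ = (S₀/π) × [bracket] = (1361/π) × 0.943220 = 408.6 W/m².

Q̄ ≈ 409 W/m²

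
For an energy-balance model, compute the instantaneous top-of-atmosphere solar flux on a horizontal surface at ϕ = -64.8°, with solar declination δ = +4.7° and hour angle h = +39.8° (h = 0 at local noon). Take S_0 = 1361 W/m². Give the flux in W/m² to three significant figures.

343 W/m²

cos θ_z = sin ϕ sin δ + cos ϕ cos δ cos h = -0.074140 + 0.326019 = 0.251879.
Flux = S_0 · cos θ_z = 1361 × 0.251879 = 342.8 W/m².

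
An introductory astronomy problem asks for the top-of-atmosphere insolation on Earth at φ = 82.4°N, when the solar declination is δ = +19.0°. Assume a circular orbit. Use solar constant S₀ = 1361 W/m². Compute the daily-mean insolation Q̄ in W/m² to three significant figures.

Q̄ ≈ 439 W/m²

cos H₀ = −tan(+82.4°) tan(+19.000°) = -2.5806 ≤ −1 ⇒ polar day, H₀ = π.
Bracket: H₀ sin φ sin δ + cos φ cos δ sin H₀ = 3.1416×0.99122×0.32557 + 0.13226×0.94552×0.00000 = 1.013830 + 0.000000 = 1.013830.
Q̄ = (S₀/π) × [bracket] = (1361/π) × 1.013830 = 439.2 W/m².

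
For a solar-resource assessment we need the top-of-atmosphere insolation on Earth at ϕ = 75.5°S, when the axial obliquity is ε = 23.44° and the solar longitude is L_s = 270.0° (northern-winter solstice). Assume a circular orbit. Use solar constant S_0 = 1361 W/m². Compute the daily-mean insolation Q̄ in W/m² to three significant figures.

Solar declination: sin δ = sin ε · sin L_s = sin 23.44° × sin 270.0° = -0.39779, so δ = -23.440°.
cos h₀ = −tan(-75.5°) tan(-23.440°) = -1.6765 ≤ −1 ⇒ polar day, h₀ = π.
Bracket: h₀ sin ϕ sin δ + cos ϕ cos δ sin h₀ = 3.1416×-0.96815×-0.39779 + 0.25038×0.91748×0.00000 = 1.209894 + 0.000000 = 1.209894.
Q̄ = (S_0/π) × [bracket] = (1361/π) × 1.209894 = 524.1 W/m².

Q̄ ≈ 524 W/m²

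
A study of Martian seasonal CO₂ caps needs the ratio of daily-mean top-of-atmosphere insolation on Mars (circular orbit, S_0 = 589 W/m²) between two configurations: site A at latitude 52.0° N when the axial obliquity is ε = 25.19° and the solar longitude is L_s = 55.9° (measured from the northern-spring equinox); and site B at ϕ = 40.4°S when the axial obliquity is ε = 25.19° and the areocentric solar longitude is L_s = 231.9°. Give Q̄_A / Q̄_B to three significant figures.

Q̄_A / Q̄_B ≈ 0.990

— Configuration A (ϕ=+52.0°):
Solar declination: sin δ = sin ε · sin L_s = sin 25.19° × sin 55.9° = 0.35244, so δ = +20.637°.
cos h₀ = −tan(+52.0°) tan(+20.637°) = -0.4820, h₀ = 2.0738 rad.
Bracket: h₀ sin ϕ sin δ + cos ϕ cos δ sin h₀ = 2.0738×0.78801×0.35244 + 0.61566×0.93583×0.87615 = 0.575949 + 0.504797 = 1.080746.
Q̄ = (S_0/π) × [bracket] = (589/π) × 1.080746 = 202.62 W/m².
— Configuration B (ϕ=-40.4°):
sin δ = sin 25.19° × sin 231.9° = -0.33494, so δ = -19.569°.
cos h₀ = −tan(-40.4°) tan(-19.569°) = -0.3025, h₀ = 1.8781 rad.
Bracket: h₀ sin ϕ sin δ + cos ϕ cos δ sin h₀ = 1.8781×-0.64812×-0.33494 + 0.76154×0.94224×0.95314 = 0.407700 + 0.683929 = 1.091629.
Q̄ = (S_0/π) × [bracket] = (589/π) × 1.091629 = 204.66 W/m².
Ratio Q̄_A / Q̄_B = 202.62 / 204.66 = 0.9900.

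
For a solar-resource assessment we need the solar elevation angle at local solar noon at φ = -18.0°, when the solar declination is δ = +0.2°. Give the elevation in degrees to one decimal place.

71.8°

At local noon the hour angle is zero, so the zenith angle equals |φ − δ| = |-18.0° − (+0.200°)| = 18.200°.
Elevation = 90° − 18.200° = 71.8°.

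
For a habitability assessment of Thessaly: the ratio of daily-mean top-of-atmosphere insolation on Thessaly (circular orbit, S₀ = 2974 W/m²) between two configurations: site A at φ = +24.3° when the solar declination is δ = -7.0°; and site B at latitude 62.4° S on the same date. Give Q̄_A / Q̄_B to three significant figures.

Q̄_A / Q̄_B ≈ 1.29

— Configuration A (φ=+24.3°):
cos H₀ = −tan(+24.3°) tan(-7.000°) = 0.0554, H₀ = 1.5153 rad.
Bracket: H₀ sin φ sin δ + cos φ cos δ sin H₀ = 1.5153×0.41151×-0.12187 + 0.91140×0.99255×0.99846 = -0.075993 + 0.903217 = 0.827224.
Q̄ = (S₀/π) × [bracket] = (2974/π) × 0.827224 = 783.09 W/m².
— Configuration B (φ=-62.4°):
cos H₀ = −tan(-62.4°) tan(-7.000°) = -0.2349, H₀ = 1.8079 rad.
Bracket: H₀ sin φ sin δ + cos φ cos δ sin H₀ = 1.8079×-0.88620×-0.12187 + 0.46330×0.99255×0.97203 = 0.195255 + 0.446986 = 0.642241.
Q̄ = (S₀/π) × [bracket] = (2974/π) × 0.642241 = 607.98 W/m².
Ratio Q̄_A / Q̄_B = 783.09 / 607.98 = 1.288.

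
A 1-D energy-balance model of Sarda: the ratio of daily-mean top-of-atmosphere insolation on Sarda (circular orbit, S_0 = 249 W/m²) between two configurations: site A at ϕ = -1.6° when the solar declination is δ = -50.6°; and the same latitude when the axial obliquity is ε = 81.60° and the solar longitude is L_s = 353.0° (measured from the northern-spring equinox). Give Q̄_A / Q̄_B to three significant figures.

— Configuration A (ϕ=-1.6°):
cos h₀ = −tan(-1.6°) tan(-50.600°) = -0.0340, h₀ = 1.6048 rad.
Bracket: h₀ sin ϕ sin δ + cos ϕ cos δ sin h₀ = 1.6048×-0.02792×-0.77273 + 0.99961×0.63473×0.99942 = 0.034623 + 0.634114 = 0.668737.
Q̄ = (S_0/π) × [bracket] = (249/π) × 0.668737 = 53.004 W/m².
— Configuration B (ϕ=-1.6°):
Solar declination: sin δ = sin ε · sin L_s = sin 81.60° × sin 353.0° = -0.12056, so δ = -6.925°.
cos h₀ = −tan(-1.6°) tan(-6.925°) = -0.0034, h₀ = 1.5742 rad.
Bracket: h₀ sin ϕ sin δ + cos ϕ cos δ sin h₀ = 1.5742×-0.02792×-0.12056 + 0.99961×0.99271×0.99999 = 0.005299 + 0.992313 = 0.997612.
Q̄ = (S_0/π) × [bracket] = (249/π) × 0.997612 = 79.070 W/m².
Ratio Q̄_A / Q̄_B = 53.004 / 79.070 = 0.6703.

Q̄_A / Q̄_B ≈ 0.670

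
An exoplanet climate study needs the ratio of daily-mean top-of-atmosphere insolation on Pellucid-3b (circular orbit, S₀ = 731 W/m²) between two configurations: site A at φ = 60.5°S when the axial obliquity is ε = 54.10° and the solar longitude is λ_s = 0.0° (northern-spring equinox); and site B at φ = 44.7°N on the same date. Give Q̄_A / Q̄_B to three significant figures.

Q̄_A / Q̄_B ≈ 0.693

— Configuration A (φ=-60.5°):
Solar declination: sin δ = sin ε · sin λ_s = sin 54.10° × sin 0.0° = 0.00000, so δ = +0.000°.
cos H₀ = −tan(-60.5°) tan(+0.000°) = 0.0000, H₀ = 1.5708 rad.
Bracket: H₀ sin φ sin δ + cos φ cos δ sin H₀ = 1.5708×-0.87036×0.00000 + 0.49242×1.00000×1.00000 = -0.000000 + 0.492420 = 0.492420.
Q̄ = (S₀/π) × [bracket] = (731/π) × 0.492420 = 114.58 W/m².
— Configuration B (φ=+44.7°):
cos H₀ = −tan(+44.7°) tan(+0.000°) = -0.0000, H₀ = 1.5708 rad.
Bracket: H₀ sin φ sin δ + cos φ cos δ sin H₀ = 1.5708×0.70339×0.00000 + 0.71080×1.00000×1.00000 = 0.000000 + 0.710800 = 0.710800.
Q̄ = (S₀/π) × [bracket] = (731/π) × 0.710800 = 165.39 W/m².
Ratio Q̄_A / Q̄_B = 114.58 / 165.39 = 0.6928.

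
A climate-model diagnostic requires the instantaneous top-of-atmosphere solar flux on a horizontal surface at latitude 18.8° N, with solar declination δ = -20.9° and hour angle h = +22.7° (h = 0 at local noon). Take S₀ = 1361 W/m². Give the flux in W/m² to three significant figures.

954 W/m²

cos θ_z = sin φ sin δ + cos φ cos δ cos h = -0.114964 + 0.815859 = 0.700895.
Flux = S₀ · cos θ_z = 1361 × 0.700895 = 953.9 W/m².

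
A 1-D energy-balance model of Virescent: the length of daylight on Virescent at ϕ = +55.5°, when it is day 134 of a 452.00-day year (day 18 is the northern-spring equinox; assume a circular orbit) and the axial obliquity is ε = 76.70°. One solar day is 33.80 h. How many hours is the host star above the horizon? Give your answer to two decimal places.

33.80 h

Solar longitude: L_s = 360° × (134 − 18)/452.00 = 92.389°.
sin δ = sin 76.70° × sin 92.389° = 0.97233, so δ = +76.491°.
Sunrise equation: cos h₀ = −tan ϕ · tan δ = -6.0563 ≤ −1, so the host star never sets (polar day) and h₀ = π.
Daylight = 2h₀/(2π) × 33.80 h = (3.1416/π) × 33.80 = 33.80 h.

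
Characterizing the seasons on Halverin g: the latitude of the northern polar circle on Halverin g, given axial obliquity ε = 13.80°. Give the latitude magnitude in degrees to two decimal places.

76.20°

The polar circle is the lowest latitude that experiences at least one full rotation of continuous daylight at the northern-summer solstice; it lies at |ϕ| = 90° − ε = 90° − 13.80° = 76.20°.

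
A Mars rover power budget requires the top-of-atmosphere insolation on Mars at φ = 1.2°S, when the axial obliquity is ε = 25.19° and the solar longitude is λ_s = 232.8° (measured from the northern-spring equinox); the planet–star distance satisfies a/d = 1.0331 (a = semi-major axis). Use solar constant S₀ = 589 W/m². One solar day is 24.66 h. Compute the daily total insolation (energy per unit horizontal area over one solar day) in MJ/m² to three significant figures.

16.9 MJ/m²

Solar declination: sin δ = sin ε · sin λ_s = sin 25.19° × sin 232.8° = -0.33902, so δ = -19.817°.
cos H₀ = −tan(-1.2°) tan(-19.817°) = -0.0075, H₀ = 1.5783 rad.
Bracket: H₀ sin φ sin δ + cos φ cos δ sin H₀ = 1.5783×-0.02094×-0.33902 + 0.99978×0.94078×0.99997 = 0.011204 + 0.940545 = 0.951749.
Inverse-square distance factor (a/d)² = 1.0331² = 1.067296.
Q̄ = (S₀/π) × 1.067296 × [bracket] = (589/π) × 1.067296 × 0.951749 = 190.45 W/m².
Daily total = Q̄ × 24.66 h × 3600 s/h = 190.45 × 24.66 × 3600 / 10⁶ = 16.91 MJ/m².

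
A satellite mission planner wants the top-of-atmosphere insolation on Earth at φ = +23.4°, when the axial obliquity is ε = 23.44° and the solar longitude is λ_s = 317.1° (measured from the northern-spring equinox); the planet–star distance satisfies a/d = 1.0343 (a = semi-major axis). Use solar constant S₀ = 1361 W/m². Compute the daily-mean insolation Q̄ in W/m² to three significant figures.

Q̄ ≈ 334 W/m²

Solar declination: sin δ = sin ε · sin λ_s = sin 23.44° × sin 317.1° = -0.27078, so δ = -15.711°.
cos H₀ = −tan(+23.4°) tan(-15.711°) = 0.1217, H₀ = 1.4488 rad.
Bracket: H₀ sin φ sin δ + cos φ cos δ sin H₀ = 1.4488×0.39715×-0.27078 + 0.91775×0.96264×0.99256 = -0.155804 + 0.876890 = 0.721086.
Inverse-square distance factor (a/d)² = 1.0343² = 1.069776.
Q̄ = (S₀/π) × 1.069776 × [bracket] = (1361/π) × 1.069776 × 0.721086 = 334.2 W/m².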